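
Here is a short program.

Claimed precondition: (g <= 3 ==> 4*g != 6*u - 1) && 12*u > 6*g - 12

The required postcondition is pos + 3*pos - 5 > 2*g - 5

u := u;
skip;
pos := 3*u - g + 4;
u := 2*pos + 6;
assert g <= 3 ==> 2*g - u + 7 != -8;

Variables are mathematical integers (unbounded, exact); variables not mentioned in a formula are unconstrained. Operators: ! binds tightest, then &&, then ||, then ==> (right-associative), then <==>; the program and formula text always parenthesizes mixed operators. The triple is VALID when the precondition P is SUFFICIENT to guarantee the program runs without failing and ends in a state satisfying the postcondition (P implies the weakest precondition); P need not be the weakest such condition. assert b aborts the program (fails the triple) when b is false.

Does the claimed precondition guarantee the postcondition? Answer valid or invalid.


Working backward. After the program, the postcondition pos + 3*pos - 5 > 2*g - 5 must hold; in canonical form it is 4*pos > 2*g.
Before assert g <= 3 ==> 2*g - u + 7 != -8: (g <= 3 ==> 2*g != u - 15) && 4*pos > 2*g
Before u := 2*pos + 6: (g <= 3 ==> 2*g != 2*pos - 9) && 4*pos > 2*g
Before pos := 3*u - g + 4: (g <= 3 ==> 4*g != 6*u - 1) && 12*u > 6*g - 16
Before skip: (g <= 3 ==> 4*g != 6*u - 1) && 12*u > 6*g - 16
Before u := u: (g <= 3 ==> 4*g != 6*u - 1) && 12*u > 6*g - 16
The weakest precondition is (g <= 3 ==> 4*g != 6*u - 1) && 12*u > 6*g - 16.
Check whether (g <= 3 ==> 4*g != 6*u - 1) && 12*u > 6*g - 12 implies it.
Every state satisfying the precondition satisfies the weakest precondition: the implication holds.
Answer: valid


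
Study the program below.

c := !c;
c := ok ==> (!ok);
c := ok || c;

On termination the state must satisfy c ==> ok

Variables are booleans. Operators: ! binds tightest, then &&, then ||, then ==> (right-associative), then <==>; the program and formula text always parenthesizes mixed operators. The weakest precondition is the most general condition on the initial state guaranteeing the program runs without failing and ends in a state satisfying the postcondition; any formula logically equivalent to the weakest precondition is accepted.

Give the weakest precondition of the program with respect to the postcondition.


Working backward. After the program, c ==> ok must hold.
Before c := ok || c: (ok || c) ==> ok
Before c := ok ==> (!ok): (ok || (ok ==> (!ok))) ==> ok
Before c := !c: (ok || (ok ==> (!ok))) ==> ok
Answer: WP = (ok || (ok ==> (!ok))) ==> ok


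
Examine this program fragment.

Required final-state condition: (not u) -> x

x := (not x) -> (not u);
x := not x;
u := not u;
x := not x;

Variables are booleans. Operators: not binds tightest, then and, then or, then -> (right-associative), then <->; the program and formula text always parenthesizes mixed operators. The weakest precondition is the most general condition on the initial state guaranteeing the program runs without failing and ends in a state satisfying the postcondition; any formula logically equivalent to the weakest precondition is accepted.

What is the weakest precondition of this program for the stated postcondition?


Working backward. After the program, (not u) -> x must hold.
Before x := not x: (not u) -> (not x)
Before u := not u: u -> (not x)
Before x := not x: u -> x
Before x := (not x) -> (not u): u -> ((not x) -> (not u))
Answer: WP = u -> ((not x) -> (not u))


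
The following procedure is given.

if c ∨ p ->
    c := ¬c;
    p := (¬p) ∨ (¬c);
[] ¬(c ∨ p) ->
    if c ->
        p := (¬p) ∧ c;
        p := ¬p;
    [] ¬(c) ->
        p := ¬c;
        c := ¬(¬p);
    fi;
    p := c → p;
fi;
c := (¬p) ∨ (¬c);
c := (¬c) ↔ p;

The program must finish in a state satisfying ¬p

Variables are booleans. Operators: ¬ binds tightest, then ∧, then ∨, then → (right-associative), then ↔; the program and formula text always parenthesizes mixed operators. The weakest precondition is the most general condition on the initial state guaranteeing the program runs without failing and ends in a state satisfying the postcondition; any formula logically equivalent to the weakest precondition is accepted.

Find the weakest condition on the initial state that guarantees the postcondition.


Working backward. After the program, ¬p must hold.
Before c := (¬c) ↔ p: ¬p
Before c := (¬p) ∨ (¬c): ¬p
Then branch requires ¬((¬p) ∨ c); else branch requires (c → (¬(c → (¬((¬p) ∧ c))))) ∧ c.
Before the if: ((c ∨ p) → (¬((¬p) ∨ c))) ∧ ((¬(c ∨ p)) → ((c → (¬(c → (¬((¬p) ∧ c))))) ∧ c))
Answer: WP = ((c ∨ p) → (¬((¬p) ∨ c))) ∧ ((¬(c ∨ p)) → ((c → (¬(c → (¬((¬p) ∧ c))))) ∧ c))


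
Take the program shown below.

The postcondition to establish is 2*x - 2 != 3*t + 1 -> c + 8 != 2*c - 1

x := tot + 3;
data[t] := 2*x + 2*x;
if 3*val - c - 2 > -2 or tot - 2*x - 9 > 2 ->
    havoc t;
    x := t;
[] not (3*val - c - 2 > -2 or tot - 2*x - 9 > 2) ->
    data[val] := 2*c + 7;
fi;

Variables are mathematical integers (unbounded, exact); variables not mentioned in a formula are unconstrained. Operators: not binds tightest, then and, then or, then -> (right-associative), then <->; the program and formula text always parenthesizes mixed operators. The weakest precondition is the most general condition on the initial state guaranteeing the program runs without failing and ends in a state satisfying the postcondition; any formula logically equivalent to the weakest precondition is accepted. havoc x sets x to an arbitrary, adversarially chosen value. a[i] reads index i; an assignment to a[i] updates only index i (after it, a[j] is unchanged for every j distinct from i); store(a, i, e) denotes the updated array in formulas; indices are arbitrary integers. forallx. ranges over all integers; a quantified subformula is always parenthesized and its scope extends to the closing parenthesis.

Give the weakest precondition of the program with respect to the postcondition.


Working backward. After the program, the postcondition 2*x - 2 != 3*t + 1 -> c + 8 != 2*c - 1 must hold; in canonical form it is 2*x != 3*t + 3 -> c != 9.
Then branch requires forall t_1. (t_1 != -3 -> c != 9); else branch requires 2*x != 3*t + 3 -> c != 9.
Before the if: ((3*val > c or tot > 2*x + 11) -> (forall t_1. (t_1 != -3 -> c != 9))) and ((not (3*val > c or tot > 2*x + 11)) -> (2*x != 3*t + 3 -> c != 9))
Before data[t] := 2*x + 2*x: ((3*val > c or tot > 2*x + 11) -> (forall t_1. (t_1 != -3 -> c != 9))) and ((not (3*val > c or tot > 2*x + 11)) -> (2*x != 3*t + 3 -> c != 9))
Before x := tot + 3: ((3*val > c or tot < -17) -> (forall t_1. (t_1 != -3 -> c != 9))) and ((not (3*val > c or tot < -17)) -> (2*tot != 3*t - 3 -> c != 9))
Answer: WP = ((3*val > c or tot < -17) -> (forall t_1. (t_1 != -3 -> c != 9))) and ((not (3*val > c or tot < -17)) -> (2*tot != 3*t - 3 -> c != 9))


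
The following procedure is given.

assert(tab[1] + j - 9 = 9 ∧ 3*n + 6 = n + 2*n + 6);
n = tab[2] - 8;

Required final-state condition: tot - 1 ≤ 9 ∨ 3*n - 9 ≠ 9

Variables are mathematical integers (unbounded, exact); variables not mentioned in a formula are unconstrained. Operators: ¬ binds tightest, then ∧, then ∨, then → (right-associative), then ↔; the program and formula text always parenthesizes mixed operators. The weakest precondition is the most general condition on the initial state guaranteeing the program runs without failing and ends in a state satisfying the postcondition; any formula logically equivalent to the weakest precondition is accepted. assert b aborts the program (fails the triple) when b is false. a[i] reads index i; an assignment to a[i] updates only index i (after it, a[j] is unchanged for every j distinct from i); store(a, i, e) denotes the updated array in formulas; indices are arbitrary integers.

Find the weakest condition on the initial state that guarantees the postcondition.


Working backward. After the program, the postcondition tot - 1 ≤ 9 ∨ 3*n - 9 ≠ 9 must hold; in canonical form it is tot ≤ 10 ∨ 3*n ≠ 18.
Before n := tab[2] - 8: tot ≤ 10 ∨ 3*tab[2] ≠ 42
Before assert tab[1] + j - 9 = 9 ∧ 3*n + 6 = n + 2*n + 6: tab[1] + j = 18 ∧ (tot ≤ 10 ∨ 3*tab[2] ≠ 42)
Answer: WP = tab[1] + j = 18 ∧ (tot ≤ 10 ∨ 3*tab[2] ≠ 42)


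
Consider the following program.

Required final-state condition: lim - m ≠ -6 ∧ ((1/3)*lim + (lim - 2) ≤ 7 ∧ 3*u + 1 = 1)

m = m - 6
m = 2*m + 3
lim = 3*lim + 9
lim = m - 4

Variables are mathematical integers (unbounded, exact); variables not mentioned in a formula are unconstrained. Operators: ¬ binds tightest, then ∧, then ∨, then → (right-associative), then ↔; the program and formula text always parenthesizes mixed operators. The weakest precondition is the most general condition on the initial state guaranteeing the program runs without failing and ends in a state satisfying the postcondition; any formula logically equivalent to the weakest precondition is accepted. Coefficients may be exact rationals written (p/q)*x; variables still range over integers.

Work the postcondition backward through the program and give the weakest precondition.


Working backward. After the program, the postcondition lim - m ≠ -6 ∧ ((1/3)*lim + (lim - 2) ≤ 7 ∧ 3*u + 1 = 1) must hold; in canonical form it is lim ≠ m - 6 ∧ (4/3)*lim ≤ 9 ∧ 3*u = 0.
Before lim := m - 4: (4/3)*m ≤ 43/3 ∧ 3*u = 0
Before lim := 3*lim + 9: (4/3)*m ≤ 43/3 ∧ 3*u = 0
Before m := 2*m + 3: (8/3)*m ≤ 31/3 ∧ 3*u = 0
Before m := m - 6: (8/3)*m ≤ 79/3 ∧ 3*u = 0
Answer: WP = (8/3)*m ≤ 79/3 ∧ 3*u = 0


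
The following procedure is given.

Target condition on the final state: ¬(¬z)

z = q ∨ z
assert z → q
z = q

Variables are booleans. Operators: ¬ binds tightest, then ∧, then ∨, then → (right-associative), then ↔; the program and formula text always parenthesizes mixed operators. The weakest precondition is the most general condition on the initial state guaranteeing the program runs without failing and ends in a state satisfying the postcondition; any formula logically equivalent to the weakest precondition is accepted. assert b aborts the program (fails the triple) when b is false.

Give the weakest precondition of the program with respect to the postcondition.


Working backward. After the program, the postcondition ¬(¬z) must hold; in canonical form it is z.
Before z := q: q
Before assert z → q: (z → q) ∧ q
Before z := q ∨ z: ((q ∨ z) → q) ∧ q
Answer: WP = ((q ∨ z) → q) ∧ q


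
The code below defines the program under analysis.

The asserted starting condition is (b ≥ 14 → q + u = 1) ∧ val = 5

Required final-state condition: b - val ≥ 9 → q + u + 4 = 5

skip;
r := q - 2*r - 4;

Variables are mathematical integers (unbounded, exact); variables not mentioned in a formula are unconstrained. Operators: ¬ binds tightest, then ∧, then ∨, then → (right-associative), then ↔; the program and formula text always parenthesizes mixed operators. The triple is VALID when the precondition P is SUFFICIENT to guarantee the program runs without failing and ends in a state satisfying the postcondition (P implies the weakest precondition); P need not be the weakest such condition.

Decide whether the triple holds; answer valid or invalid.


Working backward. After the program, the postcondition b - val ≥ 9 → q + u + 4 = 5 must hold; in canonical form it is b ≥ val + 9 → q + u = 1.
Before r := q - 2*r - 4: b ≥ val + 9 → q + u = 1
Before skip: b ≥ val + 9 → q + u = 1
The weakest precondition is b ≥ val + 9 → q + u = 1.
Check whether (b ≥ 14 → q + u = 1) ∧ val = 5 implies it.
Every state satisfying the precondition satisfies the weakest precondition: the implication holds.
Answer: valid


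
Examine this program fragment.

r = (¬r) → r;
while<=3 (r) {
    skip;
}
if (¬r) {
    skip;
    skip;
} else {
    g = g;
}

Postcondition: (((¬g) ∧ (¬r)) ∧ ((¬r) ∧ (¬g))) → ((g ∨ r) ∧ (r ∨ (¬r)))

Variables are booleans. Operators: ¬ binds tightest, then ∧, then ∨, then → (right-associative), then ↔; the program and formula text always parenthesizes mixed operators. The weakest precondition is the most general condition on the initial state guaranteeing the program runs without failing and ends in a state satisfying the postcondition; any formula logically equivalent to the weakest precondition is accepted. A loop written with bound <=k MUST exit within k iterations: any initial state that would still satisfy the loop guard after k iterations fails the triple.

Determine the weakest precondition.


Working backward. After the program, the postcondition (((¬g) ∧ (¬r)) ∧ ((¬r) ∧ (¬g))) → ((g ∨ r) ∧ (r ∨ (¬r))) must hold; in canonical form it is ((¬g) ∧ (¬r)) → (g ∨ r).
Then branch requires ((¬g) ∧ (¬r)) → (g ∨ r); else branch requires ((¬g) ∧ (¬r)) → (g ∨ r).
Before the if: ((¬r) → (((¬g) ∧ (¬r)) → (g ∨ r))) ∧ (r → (((¬g) ∧ (¬r)) → (g ∨ r)))
Before the loop (bound <=3), unroll the exhaustion recursion (WP_0 = exit-now case; WP_j = one more guarded iteration, up to j = 3):
  WP_0: (¬r) ∧ ((¬r) → (((¬g) ∧ (¬r)) → (g ∨ r))) ∧ (r → (((¬g) ∧ (¬r)) → (g ∨ r)))
  WP_1: (r → ((¬r) ∧ ((¬r) → (((¬g) ∧ (¬r)) → (g ∨ r))) ∧ (r → (((¬g) ∧ (¬r)) → (g ∨ r))))) ∧ ((¬r) → (((¬r) → (((¬g) ∧ (¬r)) → (g ∨ r))) ∧ (r → (((¬g) ∧ (¬r)) → (g ∨ r)))))
  WP_2: (r → ((r → ((¬r) ∧ ((¬r) → (((¬g) ∧ (¬r)) → (g ∨ r))) ∧ (r → (((¬g) ∧ (¬r)) → (g ∨ r))))) ∧ ((¬r) → (((¬r) → (((¬g) ∧ (¬r)) → (g ∨ r))) ∧ (r → (((¬g) ∧ (¬r)) → (g ∨ r))))))) ∧ ((¬r) → (((¬r) → (((¬g) ∧ (¬r)) → (g ∨ r))) ∧ (r → (((¬g) ∧ (¬r)) → (g ∨ r)))))
  WP_3: (r → ((r → ((r → ((¬r) ∧ ((¬r) → (((¬g) ∧ (¬r)) → (g ∨ r))) ∧ (r → (((¬g) ∧ (¬r)) → (g ∨ r))))) ∧ ((¬r) → (((¬r) → (((¬g) ∧ (¬r)) → (g ∨ r))) ∧ (r → (((¬g) ∧ (¬r)) → (g ∨ r))))))) ∧ ((¬r) → (((¬r) → (((¬g) ∧ (¬r)) → (g ∨ r))) ∧ (r → (((¬g) ∧ (¬r)) → (g ∨ r))))))) ∧ ((¬r) → (((¬r) → (((¬g) ∧ (¬r)) → (g ∨ r))) ∧ (r → (((¬g) ∧ (¬r)) → (g ∨ r)))))
So before the loop: (r → ((r → ((r → ((¬r) ∧ ((¬r) → (((¬g) ∧ (¬r)) → (g ∨ r))) ∧ (r → (((¬g) ∧ (¬r)) → (g ∨ r))))) ∧ ((¬r) → (((¬r) → (((¬g) ∧ (¬r)) → (g ∨ r))) ∧ (r → (((¬g) ∧ (¬r)) → (g ∨ r))))))) ∧ ((¬r) → (((¬r) → (((¬g) ∧ (¬r)) → (g ∨ r))) ∧ (r → (((¬g) ∧ (¬r)) → (g ∨ r))))))) ∧ ((¬r) → (((¬r) → (((¬g) ∧ (¬r)) → (g ∨ r))) ∧ (r → (((¬g) ∧ (¬r)) → (g ∨ r)))))
Before r := (¬r) → r: (((¬r) → r) → ((((¬r) → r) → ((((¬r) → r) → ((¬((¬r) → r)) ∧ ((¬((¬r) → r)) → (((¬g) ∧ (¬((¬r) → r))) → (g ∨ ((¬r) → r)))) ∧ (((¬r) → r) → (((¬g) ∧ (¬((¬r) → r))) → (g ∨ ((¬r) → r)))))) ∧ ((¬((¬r) → r)) → (((¬((¬r) → r)) → (((¬g) ∧ (¬((¬r) → r))) → (g ∨ ((¬r) → r)))) ∧ (((¬r) → r) → (((¬g) ∧ (¬((¬r) → r))) → (g ∨ ((¬r) → r)))))))) ∧ ((¬((¬r) → r)) → (((¬((¬r) → r)) → (((¬g) ∧ (¬((¬r) → r))) → (g ∨ ((¬r) → r)))) ∧ (((¬r) → r) → (((¬g) ∧ (¬((¬r) → r))) → (g ∨ ((¬r) → r)))))))) ∧ ((¬((¬r) → r)) → (((¬((¬r) → r)) → (((¬g) ∧ (¬((¬r) → r))) → (g ∨ ((¬r) → r)))) ∧ (((¬r) → r) → (((¬g) ∧ (¬((¬r) → r))) → (g ∨ ((¬r) → r))))))
Answer: WP = (((¬r) → r) → ((((¬r) → r) → ((((¬r) → r) → ((¬((¬r) → r)) ∧ ((¬((¬r) → r)) → (((¬g) ∧ (¬((¬r) → r))) → (g ∨ ((¬r) → r)))) ∧ (((¬r) → r) → (((¬g) ∧ (¬((¬r) → r))) → (g ∨ ((¬r) → r)))))) ∧ ((¬((¬r) → r)) → (((¬((¬r) → r)) → (((¬g) ∧ (¬((¬r) → r))) → (g ∨ ((¬r) → r)))) ∧ (((¬r) → r) → (((¬g) ∧ (¬((¬r) → r))) → (g ∨ ((¬r) → r)))))))) ∧ ((¬((¬r) → r)) → (((¬((¬r) → r)) → (((¬g) ∧ (¬((¬r) → r))) → (g ∨ ((¬r) → r)))) ∧ (((¬r) → r) → (((¬g) ∧ (¬((¬r) → r))) → (g ∨ ((¬r) → r)))))))) ∧ ((¬((¬r) → r)) → (((¬((¬r) → r)) → (((¬g) ∧ (¬((¬r) → r))) → (g ∨ ((¬r) → r)))) ∧ (((¬r) → r) → (((¬g) ∧ (¬((¬r) → r))) → (g ∨ ((¬r) → r))))))


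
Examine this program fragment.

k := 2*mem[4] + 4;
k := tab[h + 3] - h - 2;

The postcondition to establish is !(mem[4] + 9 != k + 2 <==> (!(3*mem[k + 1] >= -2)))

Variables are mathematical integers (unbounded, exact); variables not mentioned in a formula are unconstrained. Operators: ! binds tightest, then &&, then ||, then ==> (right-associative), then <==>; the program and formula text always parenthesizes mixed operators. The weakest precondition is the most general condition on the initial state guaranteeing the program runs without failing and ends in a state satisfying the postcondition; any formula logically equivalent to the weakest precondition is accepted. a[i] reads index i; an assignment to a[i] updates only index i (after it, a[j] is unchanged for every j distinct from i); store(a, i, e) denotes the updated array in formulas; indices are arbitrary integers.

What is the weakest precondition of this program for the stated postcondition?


Working backward. After the program, the postcondition !(mem[4] + 9 != k + 2 <==> (!(3*mem[k + 1] >= -2))) must hold; in canonical form it is !(mem[4] != k - 7 <==> (!(3*mem[k + 1] >= -2))).
Before k := tab[h + 3] - h - 2: !(mem[4] + h != tab[h + 3] - 9 <==> (!(3*mem[tab[h + 3] - h - 1] >= -2)))
Before k := 2*mem[4] + 4: !(mem[4] + h != tab[h + 3] - 9 <==> (!(3*mem[tab[h + 3] - h - 1] >= -2)))
Answer: WP = !(mem[4] + h != tab[h + 3] - 9 <==> (!(3*mem[tab[h + 3] - h - 1] >= -2)))


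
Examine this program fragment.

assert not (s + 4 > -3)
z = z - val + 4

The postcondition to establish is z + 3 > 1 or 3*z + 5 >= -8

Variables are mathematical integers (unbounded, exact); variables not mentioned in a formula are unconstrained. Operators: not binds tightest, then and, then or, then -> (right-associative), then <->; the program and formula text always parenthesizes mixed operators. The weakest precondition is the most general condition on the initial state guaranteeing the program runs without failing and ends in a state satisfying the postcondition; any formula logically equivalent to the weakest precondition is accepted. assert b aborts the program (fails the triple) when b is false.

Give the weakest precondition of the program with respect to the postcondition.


Working backward. After the program, the postcondition z + 3 > 1 or 3*z + 5 >= -8 must hold; in canonical form it is z > -2 or 3*z >= -13.
Before z := z - val + 4: z > val - 6 or 3*z >= 3*val - 25
Before assert not (s + 4 > -3): (not (s > -7)) and (z > val - 6 or 3*z >= 3*val - 25)
Answer: WP = (not (s > -7)) and (z > val - 6 or 3*z >= 3*val - 25)


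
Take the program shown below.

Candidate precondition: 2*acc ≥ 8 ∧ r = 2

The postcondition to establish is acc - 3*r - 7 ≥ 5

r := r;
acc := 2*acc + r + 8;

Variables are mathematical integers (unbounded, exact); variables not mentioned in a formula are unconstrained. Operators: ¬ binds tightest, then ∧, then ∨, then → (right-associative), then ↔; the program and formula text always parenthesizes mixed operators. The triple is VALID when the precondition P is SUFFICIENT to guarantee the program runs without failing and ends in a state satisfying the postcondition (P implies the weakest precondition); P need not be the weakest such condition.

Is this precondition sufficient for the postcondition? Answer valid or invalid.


Working backward. After the program, the postcondition acc - 3*r - 7 ≥ 5 must hold; in canonical form it is acc ≥ 3*r + 12.
Before acc := 2*acc + r + 8: 2*acc ≥ 2*r + 4
Before r := r: 2*acc ≥ 2*r + 4
The weakest precondition is 2*acc ≥ 2*r + 4.
Check whether 2*acc ≥ 8 ∧ r = 2 implies it.
Every state satisfying the precondition satisfies the weakest precondition: the implication holds.
Answer: valid


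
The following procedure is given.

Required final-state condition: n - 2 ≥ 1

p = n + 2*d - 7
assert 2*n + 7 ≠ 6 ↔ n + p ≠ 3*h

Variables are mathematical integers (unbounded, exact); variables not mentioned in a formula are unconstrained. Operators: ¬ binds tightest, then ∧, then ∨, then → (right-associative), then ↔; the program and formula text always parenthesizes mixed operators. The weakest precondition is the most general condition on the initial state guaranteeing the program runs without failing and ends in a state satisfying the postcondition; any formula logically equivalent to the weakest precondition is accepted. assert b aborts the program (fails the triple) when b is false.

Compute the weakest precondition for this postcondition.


Working backward. After the program, the postcondition n - 2 ≥ 1 must hold; in canonical form it is n ≥ 3.
Before assert 2*n + 7 ≠ 6 ↔ n + p ≠ 3*h: (2*n ≠ -1 ↔ n + p ≠ 3*h) ∧ n ≥ 3
Before p := n + 2*d - 7: (2*n ≠ -1 ↔ 2*d + 2*n ≠ 3*h + 7) ∧ n ≥ 3
Answer: WP = (2*n ≠ -1 ↔ 2*d + 2*n ≠ 3*h + 7) ∧ n ≥ 3


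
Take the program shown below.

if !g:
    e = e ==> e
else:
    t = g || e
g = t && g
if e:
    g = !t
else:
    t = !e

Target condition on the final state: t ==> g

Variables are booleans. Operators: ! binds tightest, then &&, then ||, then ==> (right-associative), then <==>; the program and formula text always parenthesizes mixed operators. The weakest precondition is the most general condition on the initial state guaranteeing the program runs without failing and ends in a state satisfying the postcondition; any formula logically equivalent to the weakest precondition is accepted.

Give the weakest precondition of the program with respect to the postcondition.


Working backward. After the program, t ==> g must hold.
Then branch requires t ==> (!t); else branch requires (!e) ==> g.
Before the if: (e ==> (t ==> (!t))) && ((!e) ==> ((!e) ==> g))
Before g := t && g: (e ==> (t ==> (!t))) && ((!e) ==> ((!e) ==> (t && g)))
Then branch requires t ==> (!t); else branch requires (e ==> ((g || e) ==> (!(g || e)))) && ((!e) ==> ((!e) ==> ((g || e) && g))).
Before the if: ((!g) ==> (t ==> (!t))) && (g ==> ((e ==> ((g || e) ==> (!(g || e)))) && ((!e) ==> ((!e) ==> ((g || e) && g)))))
Answer: WP = ((!g) ==> (t ==> (!t))) && (g ==> ((e ==> ((g || e) ==> (!(g || e)))) && ((!e) ==> ((!e) ==> ((g || e) && g)))))


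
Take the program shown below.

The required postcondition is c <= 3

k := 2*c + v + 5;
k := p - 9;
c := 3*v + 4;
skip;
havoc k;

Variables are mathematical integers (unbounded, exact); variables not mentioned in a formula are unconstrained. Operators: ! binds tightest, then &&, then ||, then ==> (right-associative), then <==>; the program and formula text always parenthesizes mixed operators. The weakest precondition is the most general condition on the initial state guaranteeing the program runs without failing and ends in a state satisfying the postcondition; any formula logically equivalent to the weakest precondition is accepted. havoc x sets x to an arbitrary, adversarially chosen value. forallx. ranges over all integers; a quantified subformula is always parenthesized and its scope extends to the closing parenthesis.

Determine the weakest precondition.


Working backward. After the program, c <= 3 must hold.
Before havoc k: c <= 3
Before skip: c <= 3
Before c := 3*v + 4: 3*v <= -1
Before k := p - 9: 3*v <= -1
Before k := 2*c + v + 5: 3*v <= -1
Answer: WP = 3*v <= -1


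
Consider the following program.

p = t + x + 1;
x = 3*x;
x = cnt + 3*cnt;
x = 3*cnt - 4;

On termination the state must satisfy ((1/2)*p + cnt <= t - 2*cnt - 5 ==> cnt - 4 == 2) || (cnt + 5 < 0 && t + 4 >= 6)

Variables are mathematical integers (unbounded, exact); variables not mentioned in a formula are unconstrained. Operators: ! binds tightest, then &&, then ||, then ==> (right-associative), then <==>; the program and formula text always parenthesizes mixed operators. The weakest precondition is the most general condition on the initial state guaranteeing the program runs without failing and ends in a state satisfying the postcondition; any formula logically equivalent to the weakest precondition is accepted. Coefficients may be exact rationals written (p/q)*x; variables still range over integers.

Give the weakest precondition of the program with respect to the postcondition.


Working backward. After the program, the postcondition ((1/2)*p + cnt <= t - 2*cnt - 5 ==> cnt - 4 == 2) || (cnt + 5 < 0 && t + 4 >= 6) must hold; in canonical form it is (3*cnt + (1/2)*p <= t - 5 ==> cnt == 6) || (cnt < -5 && t >= 2).
Before x := 3*cnt - 4: (3*cnt + (1/2)*p <= t - 5 ==> cnt == 6) || (cnt < -5 && t >= 2)
Before x := cnt + 3*cnt: (3*cnt + (1/2)*p <= t - 5 ==> cnt == 6) || (cnt < -5 && t >= 2)
Before x := 3*x: (3*cnt + (1/2)*p <= t - 5 ==> cnt == 6) || (cnt < -5 && t >= 2)
Before p := t + x + 1: (3*cnt + (1/2)*x <= (1/2)*t - 11/2 ==> cnt == 6) || (cnt < -5 && t >= 2)
Answer: WP = (3*cnt + (1/2)*x <= (1/2)*t - 11/2 ==> cnt == 6) || (cnt < -5 && t >= 2)


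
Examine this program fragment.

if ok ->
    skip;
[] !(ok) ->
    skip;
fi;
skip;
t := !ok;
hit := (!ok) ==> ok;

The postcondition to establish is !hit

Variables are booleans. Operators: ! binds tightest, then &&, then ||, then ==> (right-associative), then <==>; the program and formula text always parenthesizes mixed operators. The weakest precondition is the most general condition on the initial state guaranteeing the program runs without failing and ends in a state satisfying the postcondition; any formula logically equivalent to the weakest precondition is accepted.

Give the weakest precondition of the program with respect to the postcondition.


Working backward. After the program, !hit must hold.
Before hit := (!ok) ==> ok: !((!ok) ==> ok)
Before t := !ok: !((!ok) ==> ok)
Before skip: !((!ok) ==> ok)
Then branch requires !((!ok) ==> ok); else branch requires !((!ok) ==> ok).
Before the if: (ok ==> (!((!ok) ==> ok))) && ((!ok) ==> (!((!ok) ==> ok)))
Answer: WP = (ok ==> (!((!ok) ==> ok))) && ((!ok) ==> (!((!ok) ==> ok)))


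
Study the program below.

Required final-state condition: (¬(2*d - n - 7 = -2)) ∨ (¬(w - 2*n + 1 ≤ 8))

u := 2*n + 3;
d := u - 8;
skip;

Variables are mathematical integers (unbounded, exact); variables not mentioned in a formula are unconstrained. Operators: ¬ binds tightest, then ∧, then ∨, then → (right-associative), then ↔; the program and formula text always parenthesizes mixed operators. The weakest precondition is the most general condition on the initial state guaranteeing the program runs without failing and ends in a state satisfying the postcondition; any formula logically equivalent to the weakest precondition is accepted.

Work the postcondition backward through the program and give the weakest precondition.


Working backward. After the program, the postcondition (¬(2*d - n - 7 = -2)) ∨ (¬(w - 2*n + 1 ≤ 8)) must hold; in canonical form it is (¬(2*d = n + 5)) ∨ (¬(w ≤ 2*n + 7)).
Before skip: (¬(2*d = n + 5)) ∨ (¬(w ≤ 2*n + 7))
Before d := u - 8: (¬(2*u = n + 21)) ∨ (¬(w ≤ 2*n + 7))
Before u := 2*n + 3: (¬(3*n = 15)) ∨ (¬(w ≤ 2*n + 7))
Answer: WP = (¬(3*n = 15)) ∨ (¬(w ≤ 2*n + 7))


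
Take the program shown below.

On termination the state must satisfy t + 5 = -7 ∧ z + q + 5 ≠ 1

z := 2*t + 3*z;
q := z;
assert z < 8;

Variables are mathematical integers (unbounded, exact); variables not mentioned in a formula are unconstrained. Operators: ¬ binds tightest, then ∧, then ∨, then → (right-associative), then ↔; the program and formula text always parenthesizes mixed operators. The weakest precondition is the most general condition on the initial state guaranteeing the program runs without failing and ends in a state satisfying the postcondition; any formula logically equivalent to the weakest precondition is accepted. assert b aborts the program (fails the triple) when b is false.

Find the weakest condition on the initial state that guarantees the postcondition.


Working backward. After the program, the postcondition t + 5 = -7 ∧ z + q + 5 ≠ 1 must hold; in canonical form it is t = -12 ∧ q + z ≠ -4.
Before assert z < 8: z < 8 ∧ t = -12 ∧ q + z ≠ -4
Before q := z: z < 8 ∧ t = -12 ∧ 2*z ≠ -4
Before z := 2*t + 3*z: 2*t + 3*z < 8 ∧ t = -12 ∧ 4*t + 6*z ≠ -4
Answer: WP = 2*t + 3*z < 8 ∧ t = -12 ∧ 4*t + 6*z ≠ -4


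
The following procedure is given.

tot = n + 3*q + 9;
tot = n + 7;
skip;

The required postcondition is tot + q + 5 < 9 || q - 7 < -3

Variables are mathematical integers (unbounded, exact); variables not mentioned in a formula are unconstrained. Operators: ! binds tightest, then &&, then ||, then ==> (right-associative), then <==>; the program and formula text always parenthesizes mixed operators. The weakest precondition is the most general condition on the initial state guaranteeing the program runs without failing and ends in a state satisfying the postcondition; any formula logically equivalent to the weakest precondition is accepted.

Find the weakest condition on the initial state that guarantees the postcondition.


Working backward. After the program, the postcondition tot + q + 5 < 9 || q - 7 < -3 must hold; in canonical form it is q + tot < 4 || q < 4.
Before skip: q + tot < 4 || q < 4
Before tot := n + 7: n + q < -3 || q < 4
Before tot := n + 3*q + 9: n + q < -3 || q < 4
Answer: WP = n + q < -3 || q < 4


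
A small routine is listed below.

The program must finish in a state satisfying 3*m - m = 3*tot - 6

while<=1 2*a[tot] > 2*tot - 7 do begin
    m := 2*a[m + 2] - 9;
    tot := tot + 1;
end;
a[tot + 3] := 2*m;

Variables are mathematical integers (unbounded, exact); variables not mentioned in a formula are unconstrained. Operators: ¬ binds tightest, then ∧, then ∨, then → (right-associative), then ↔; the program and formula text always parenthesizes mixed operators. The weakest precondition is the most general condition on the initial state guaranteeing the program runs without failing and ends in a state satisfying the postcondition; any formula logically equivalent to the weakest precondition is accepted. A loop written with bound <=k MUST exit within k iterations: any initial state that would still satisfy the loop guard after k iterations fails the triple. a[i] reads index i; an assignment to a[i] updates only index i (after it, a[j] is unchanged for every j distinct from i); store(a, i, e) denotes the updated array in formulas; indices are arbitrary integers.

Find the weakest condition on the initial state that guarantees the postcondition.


Working backward. After the program, the postcondition 3*m - m = 3*tot - 6 must hold; in canonical form it is 2*m = 3*tot - 6.
Before a[tot + 3] := 2*m: 2*m = 3*tot - 6
Before the loop (bound <=1), unroll the exhaustion recursion (WP_0 = exit-now case; WP_j = one more guarded iteration, up to j = 1):
  WP_0: (¬(2*a[tot] > 2*tot - 7)) ∧ 2*m = 3*tot - 6
  WP_1: (2*a[tot] > 2*tot - 7 → ((¬(2*a[tot + 1] > 2*tot - 5)) ∧ 4*a[m + 2] = 3*tot + 15)) ∧ ((¬(2*a[tot] > 2*tot - 7)) → 2*m = 3*tot - 6)
So before the loop: (2*a[tot] > 2*tot - 7 → ((¬(2*a[tot + 1] > 2*tot - 5)) ∧ 4*a[m + 2] = 3*tot + 15)) ∧ ((¬(2*a[tot] > 2*tot - 7)) → 2*m = 3*tot - 6)
Answer: WP = (2*a[tot] > 2*tot - 7 → ((¬(2*a[tot + 1] > 2*tot - 5)) ∧ 4*a[m + 2] = 3*tot + 15)) ∧ ((¬(2*a[tot] > 2*tot - 7)) → 2*m = 3*tot - 6)


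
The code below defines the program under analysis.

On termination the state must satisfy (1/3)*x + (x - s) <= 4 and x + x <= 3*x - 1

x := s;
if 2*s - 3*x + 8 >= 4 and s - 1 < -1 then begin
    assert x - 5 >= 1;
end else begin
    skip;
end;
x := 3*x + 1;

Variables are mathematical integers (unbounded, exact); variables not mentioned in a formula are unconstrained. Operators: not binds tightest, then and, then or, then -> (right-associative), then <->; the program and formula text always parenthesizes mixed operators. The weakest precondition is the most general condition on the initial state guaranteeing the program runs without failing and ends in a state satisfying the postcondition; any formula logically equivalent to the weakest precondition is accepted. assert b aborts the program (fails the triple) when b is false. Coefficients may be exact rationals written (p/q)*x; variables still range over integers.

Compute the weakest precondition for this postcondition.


Working backward. After the program, the postcondition (1/3)*x + (x - s) <= 4 and x + x <= 3*x - 1 must hold; in canonical form it is (4/3)*x <= s + 4 and x >= 1.
Before x := 3*x + 1: 4*x <= s + 8/3 and 3*x >= 0
Then branch requires x >= 6 and 4*x <= s + 8/3 and 3*x >= 0; else branch requires 4*x <= s + 8/3 and 3*x >= 0.
Before the if: ((2*s >= 3*x - 4 and s < 0) -> (x >= 6 and 4*x <= s + 8/3 and 3*x >= 0)) and ((not (2*s >= 3*x - 4 and s < 0)) -> (4*x <= s + 8/3 and 3*x >= 0))
Before x := s: ((s <= 4 and s < 0) -> (s >= 6 and 3*s <= 8/3 and 3*s >= 0)) and ((not (s <= 4 and s < 0)) -> (3*s <= 8/3 and 3*s >= 0))
Answer: WP = ((s <= 4 and s < 0) -> (s >= 6 and 3*s <= 8/3 and 3*s >= 0)) and ((not (s <= 4 and s < 0)) -> (3*s <= 8/3 and 3*s >= 0))


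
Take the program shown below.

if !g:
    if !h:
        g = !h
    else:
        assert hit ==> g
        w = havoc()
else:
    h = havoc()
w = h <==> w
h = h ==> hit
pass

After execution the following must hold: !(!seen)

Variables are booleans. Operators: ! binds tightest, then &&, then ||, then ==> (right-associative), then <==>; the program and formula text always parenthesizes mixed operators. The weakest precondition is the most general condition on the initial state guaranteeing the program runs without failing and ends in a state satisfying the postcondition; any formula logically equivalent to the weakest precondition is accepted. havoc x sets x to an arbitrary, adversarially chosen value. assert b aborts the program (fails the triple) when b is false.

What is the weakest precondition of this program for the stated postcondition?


Working backward. After the program, the postcondition !(!seen) must hold; in canonical form it is seen.
Before skip: seen
Before h := h ==> hit: seen
Before w := h <==> w: seen
Then branch requires ((!h) ==> seen) && (h ==> ((hit ==> g) && seen)); else branch requires seen.
Before the if: ((!g) ==> (((!h) ==> seen) && (h ==> ((hit ==> g) && seen)))) && (g ==> seen)
Answer: WP = ((!g) ==> (((!h) ==> seen) && (h ==> ((hit ==> g) && seen)))) && (g ==> seen)


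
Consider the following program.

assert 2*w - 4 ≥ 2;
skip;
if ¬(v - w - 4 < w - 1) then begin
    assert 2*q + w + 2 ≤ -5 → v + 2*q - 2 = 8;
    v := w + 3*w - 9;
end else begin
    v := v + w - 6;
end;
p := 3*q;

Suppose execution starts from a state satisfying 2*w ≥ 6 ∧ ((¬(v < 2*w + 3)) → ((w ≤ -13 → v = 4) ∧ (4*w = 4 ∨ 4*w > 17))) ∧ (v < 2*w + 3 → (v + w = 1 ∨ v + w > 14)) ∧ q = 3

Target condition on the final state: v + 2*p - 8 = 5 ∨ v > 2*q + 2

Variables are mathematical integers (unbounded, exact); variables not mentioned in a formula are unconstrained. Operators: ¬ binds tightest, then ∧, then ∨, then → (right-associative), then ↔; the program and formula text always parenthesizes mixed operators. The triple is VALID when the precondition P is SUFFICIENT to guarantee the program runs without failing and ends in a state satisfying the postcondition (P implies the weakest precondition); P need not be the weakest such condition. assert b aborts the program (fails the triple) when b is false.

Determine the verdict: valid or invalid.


Working backward. After the program, the postcondition v + 2*p - 8 = 5 ∨ v > 2*q + 2 must hold; in canonical form it is 2*p + v = 13 ∨ v > 2*q + 2.
Before p := 3*q: 6*q + v = 13 ∨ v > 2*q + 2
Then branch requires (2*q + w ≤ -7 → 2*q + v = 10) ∧ (6*q + 4*w = 22 ∨ 4*w > 2*q + 11); else branch requires 6*q + v + w = 19 ∨ v + w > 2*q + 8.
Before the if: ((¬(v < 2*w + 3)) → ((2*q + w ≤ -7 → 2*q + v = 10) ∧ (6*q + 4*w = 22 ∨ 4*w > 2*q + 11))) ∧ (v < 2*w + 3 → (6*q + v + w = 19 ∨ v + w > 2*q + 8))
Before skip: ((¬(v < 2*w + 3)) → ((2*q + w ≤ -7 → 2*q + v = 10) ∧ (6*q + 4*w = 22 ∨ 4*w > 2*q + 11))) ∧ (v < 2*w + 3 → (6*q + v + w = 19 ∨ v + w > 2*q + 8))
Before assert 2*w - 4 ≥ 2: 2*w ≥ 6 ∧ ((¬(v < 2*w + 3)) → ((2*q + w ≤ -7 → 2*q + v = 10) ∧ (6*q + 4*w = 22 ∨ 4*w > 2*q + 11))) ∧ (v < 2*w + 3 → (6*q + v + w = 19 ∨ v + w > 2*q + 8))
The weakest precondition is 2*w ≥ 6 ∧ ((¬(v < 2*w + 3)) → ((2*q + w ≤ -7 → 2*q + v = 10) ∧ (6*q + 4*w = 22 ∨ 4*w > 2*q + 11))) ∧ (v < 2*w + 3 → (6*q + v + w = 19 ∨ v + w > 2*q + 8)).
Check whether 2*w ≥ 6 ∧ ((¬(v < 2*w + 3)) → ((w ≤ -13 → v = 4) ∧ (4*w = 4 ∨ 4*w > 17))) ∧ (v < 2*w + 3 → (v + w = 1 ∨ v + w > 14)) ∧ q = 3 implies it.
Every state satisfying the precondition satisfies the weakest precondition: the implication holds.
Answer: valid


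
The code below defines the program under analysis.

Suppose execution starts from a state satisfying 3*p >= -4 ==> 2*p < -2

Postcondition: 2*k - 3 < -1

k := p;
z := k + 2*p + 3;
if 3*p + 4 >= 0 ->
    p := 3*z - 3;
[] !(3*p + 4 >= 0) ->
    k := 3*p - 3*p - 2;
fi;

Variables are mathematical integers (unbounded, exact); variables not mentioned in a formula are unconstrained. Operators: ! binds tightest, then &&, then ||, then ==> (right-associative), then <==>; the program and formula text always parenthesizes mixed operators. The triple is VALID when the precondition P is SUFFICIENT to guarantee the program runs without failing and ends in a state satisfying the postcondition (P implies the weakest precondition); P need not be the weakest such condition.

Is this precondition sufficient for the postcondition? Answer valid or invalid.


Working backward. After the program, the postcondition 2*k - 3 < -1 must hold; in canonical form it is 2*k < 2.
Then branch requires 2*k < 2; else branch requires true.
Before the if: 3*p >= -4 ==> 2*k < 2
Before z := k + 2*p + 3: 3*p >= -4 ==> 2*k < 2
Before k := p: 3*p >= -4 ==> 2*p < 2
The weakest precondition is 3*p >= -4 ==> 2*p < 2.
Check whether 3*p >= -4 ==> 2*p < -2 implies it.
Every state satisfying the precondition satisfies the weakest precondition: the implication holds.
Answer: valid


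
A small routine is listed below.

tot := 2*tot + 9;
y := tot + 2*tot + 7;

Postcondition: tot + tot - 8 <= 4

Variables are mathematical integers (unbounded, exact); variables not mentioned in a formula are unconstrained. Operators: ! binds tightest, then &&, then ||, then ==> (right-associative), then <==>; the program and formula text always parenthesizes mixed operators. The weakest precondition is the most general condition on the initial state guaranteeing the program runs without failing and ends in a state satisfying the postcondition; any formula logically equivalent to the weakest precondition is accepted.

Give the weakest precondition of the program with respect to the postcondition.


Working backward. After the program, the postcondition tot + tot - 8 <= 4 must hold; in canonical form it is 2*tot <= 12.
Before y := tot + 2*tot + 7: 2*tot <= 12
Before tot := 2*tot + 9: 4*tot <= -6
Answer: WP = 4*tot <= -6


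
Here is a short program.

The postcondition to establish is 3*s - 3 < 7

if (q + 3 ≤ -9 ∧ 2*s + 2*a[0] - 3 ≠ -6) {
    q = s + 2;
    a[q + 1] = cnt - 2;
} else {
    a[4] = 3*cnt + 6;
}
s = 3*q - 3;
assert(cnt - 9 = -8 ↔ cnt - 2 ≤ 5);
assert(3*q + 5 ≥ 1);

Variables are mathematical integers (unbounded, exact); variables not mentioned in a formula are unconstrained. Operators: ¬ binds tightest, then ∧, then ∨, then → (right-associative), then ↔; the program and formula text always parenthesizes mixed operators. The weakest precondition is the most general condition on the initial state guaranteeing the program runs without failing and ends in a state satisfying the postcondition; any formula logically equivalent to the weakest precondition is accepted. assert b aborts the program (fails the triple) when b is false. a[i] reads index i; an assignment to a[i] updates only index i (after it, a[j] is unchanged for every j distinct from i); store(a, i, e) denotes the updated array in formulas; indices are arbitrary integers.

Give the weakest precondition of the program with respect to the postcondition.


Working backward. After the program, the postcondition 3*s - 3 < 7 must hold; in canonical form it is 3*s < 10.
Before assert 3*q + 5 ≥ 1: 3*q ≥ -4 ∧ 3*s < 10
Before assert cnt - 9 = -8 ↔ cnt - 2 ≤ 5: (cnt = 1 ↔ cnt ≤ 7) ∧ 3*q ≥ -4 ∧ 3*s < 10
Before s := 3*q - 3: (cnt = 1 ↔ cnt ≤ 7) ∧ 3*q ≥ -4 ∧ 9*q < 19
Then branch requires (cnt = 1 ↔ cnt ≤ 7) ∧ 3*s ≥ -10 ∧ 9*s < 1; else branch requires (cnt = 1 ↔ cnt ≤ 7) ∧ 3*q ≥ -4 ∧ 9*q < 19.
Before the if: ((q ≤ -12 ∧ 2*a[0] + 2*s ≠ -3) → ((cnt = 1 ↔ cnt ≤ 7) ∧ 3*s ≥ -10 ∧ 9*s < 1)) ∧ ((¬(q ≤ -12 ∧ 2*a[0] + 2*s ≠ -3)) → ((cnt = 1 ↔ cnt ≤ 7) ∧ 3*q ≥ -4 ∧ 9*q < 19))
Answer: WP = ((q ≤ -12 ∧ 2*a[0] + 2*s ≠ -3) → ((cnt = 1 ↔ cnt ≤ 7) ∧ 3*s ≥ -10 ∧ 9*s < 1)) ∧ ((¬(q ≤ -12 ∧ 2*a[0] + 2*s ≠ -3)) → ((cnt = 1 ↔ cnt ≤ 7) ∧ 3*q ≥ -4 ∧ 9*q < 19))
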